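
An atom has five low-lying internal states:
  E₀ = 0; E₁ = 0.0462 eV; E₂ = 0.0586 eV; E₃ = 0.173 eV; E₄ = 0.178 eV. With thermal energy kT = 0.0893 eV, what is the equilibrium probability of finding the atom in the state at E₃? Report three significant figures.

Eᵢ/kT = 0, 0.51736, 0.65622, 1.9373, 1.9933.
Z = Σ e^(−Eᵢ/kT) = e^(−0) + e^(−0.51736) + e^(−0.65622) + e^(−1.9373) + e^(−1.9933) = 1.0000 + 0.59609 + 0.51881 + 0.14409 + 0.13625 = 2.3952.
P₃ = e^(−E₃/kT) / Z = 0.14409/2.3952 = 0.0602.

0.0602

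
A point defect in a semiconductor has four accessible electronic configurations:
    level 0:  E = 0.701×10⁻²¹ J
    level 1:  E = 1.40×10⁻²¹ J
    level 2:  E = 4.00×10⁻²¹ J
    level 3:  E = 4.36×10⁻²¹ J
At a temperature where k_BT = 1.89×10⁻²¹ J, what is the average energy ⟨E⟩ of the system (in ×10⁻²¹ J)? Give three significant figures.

Eᵢ/kT = 0.37090, 0.74074, 2.1164, 2.3069.
Z = Σ e^(−Eᵢ/kT) = e^(−0.37090) + e^(−0.74074) + e^(−2.1164) + e^(−2.3069) = 0.69011 + 0.47676 + 0.12046 + 0.099569 = 1.3869.
⟨E⟩ = Σ Eᵢ e^(−Eᵢ/kT) / Z = (0.701·0.69011 + 1.40·0.47676 + 4.00·0.12046 + 4.36·0.099569) / 1.3869 = 1.49 ×10⁻²¹ J.

1.49 ×10⁻²¹ J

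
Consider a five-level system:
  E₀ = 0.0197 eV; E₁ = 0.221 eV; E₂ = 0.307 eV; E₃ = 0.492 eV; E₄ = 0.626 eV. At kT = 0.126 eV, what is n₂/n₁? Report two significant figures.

0.51

n₂/n₁ = exp[−(E₂−E₁)/kT] = exp(−(0.086 eV)/(0.126 eV)) = exp(-0.6825) = 0.51.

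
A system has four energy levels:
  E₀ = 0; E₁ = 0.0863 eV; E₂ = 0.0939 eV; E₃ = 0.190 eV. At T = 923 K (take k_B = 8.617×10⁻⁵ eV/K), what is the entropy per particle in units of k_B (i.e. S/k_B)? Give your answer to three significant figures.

1.10

k_BT = 8.617×10⁻⁵ × 923 K = 0.079535 eV.
Eᵢ/kT = 0, 1.0851, 1.1806, 2.3889.
Z = Σ e^(−Eᵢ/kT) = e^(−0) + e^(−1.0851) + e^(−1.1806) + e^(−2.3889) = 1.0000 + 0.33787 + 0.30709 + 0.091731 = 1.7367.
⟨E⟩ = Σ EᵢPᵢ = 0.043429 eV.
S/k_B = ln Z + ⟨E⟩/kT = ln(1.7367) + 0.043429/0.079535 = 0.55199 + 0.54604 = 1.10.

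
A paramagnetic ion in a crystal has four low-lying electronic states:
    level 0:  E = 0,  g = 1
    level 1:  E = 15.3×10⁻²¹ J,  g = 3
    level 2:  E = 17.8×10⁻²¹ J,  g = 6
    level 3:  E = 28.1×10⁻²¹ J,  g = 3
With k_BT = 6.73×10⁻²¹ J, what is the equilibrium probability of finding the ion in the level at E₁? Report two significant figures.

Eᵢ/kT = 0, 2.273, 2.645, 4.175.
Z = Σ gᵢe^(−Eᵢ/kT) = 1·e^(−0) + 3·e^(−2.273) + 6·e^(−2.645) + 3·e^(−4.175) = 1.000 + 0.3090 + 0.4260 + 0.04613 = 1.781.
P₁ = g₁ e^(−E₁/kT) / Z = 0.3090/1.781 = 0.17.

0.17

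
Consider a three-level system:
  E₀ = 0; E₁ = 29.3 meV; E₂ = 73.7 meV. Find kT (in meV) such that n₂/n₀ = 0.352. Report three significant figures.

70.6 meV

n₂/n₀ = exp[−(E₂−E₀)/kT] = 0.352.
⇒ (E₂−E₀)/kT = ln(1/0.352) = ln(2.8409) = 1.0441.
kT = 73.7 meV / 1.0441 = 70.6 meV.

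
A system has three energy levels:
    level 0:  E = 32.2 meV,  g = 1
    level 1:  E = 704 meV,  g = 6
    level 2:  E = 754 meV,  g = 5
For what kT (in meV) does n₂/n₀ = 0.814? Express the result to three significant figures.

n₂/n₀ = (g₂/g₀) exp[−(E₂−E₀)/kT] = 0.814.
⇒ (E₂−E₀)/kT = ln((5/1)/0.814) = ln(6.1425) = 1.8152.
kT = 721.8 meV / 1.8152 = 398 meV.

398 meV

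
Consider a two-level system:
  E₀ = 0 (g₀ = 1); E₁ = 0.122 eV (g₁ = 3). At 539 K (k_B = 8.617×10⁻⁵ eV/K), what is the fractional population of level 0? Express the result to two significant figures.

0.82

k_BT = 8.617×10⁻⁵ × 539 K = 0.04645 eV.
Eᵢ/kT = 0, 2.626.
Z = Σ gᵢe^(−Eᵢ/kT) = 1·e^(−0) + 3·e^(−2.626) = 1.000 + 0.2171 = 1.217.
P₀ = g₀ e^(−E₀/kT) / Z = 1.000/1.217 = 0.82.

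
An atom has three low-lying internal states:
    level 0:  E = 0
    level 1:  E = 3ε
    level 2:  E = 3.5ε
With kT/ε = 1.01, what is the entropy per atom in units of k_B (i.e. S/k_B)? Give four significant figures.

0.3201

Eᵢ/kT = 0, 2.97030, 3.46535.
Z = Σ e^(−Eᵢ/kT) = e^(−0) + e^(−2.97030) + e^(−3.46535) = 1.00000 + 0.0512879 + 0.0312621 = 1.08255.
⟨E⟩ = Σ EᵢPᵢ = 0.243205 ε.
S/k_B = ln Z + ⟨E⟩/kT = ln(1.08255) + 0.243205/1.01 = 0.0793194 + 0.240797 = 0.3201.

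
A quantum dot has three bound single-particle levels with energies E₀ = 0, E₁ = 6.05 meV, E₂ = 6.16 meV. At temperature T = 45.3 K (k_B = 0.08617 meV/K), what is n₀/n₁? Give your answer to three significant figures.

4.71

k_BT = 0.08617 × 45.3 K = 3.9035 meV.
n₀/n₁ = exp[−(E₀−E₁)/kT] = exp(−(-6.05 meV)/(3.9035 meV)) = exp(1.5499) = 4.71.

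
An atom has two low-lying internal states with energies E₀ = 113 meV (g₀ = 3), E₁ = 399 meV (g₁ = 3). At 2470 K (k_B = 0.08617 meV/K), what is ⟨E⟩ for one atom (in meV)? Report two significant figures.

170 meV

k_BT = 0.08617 × 2470 K = 212.8 meV.
Eᵢ/kT = 0.5310, 1.875.
Z = Σ gᵢe^(−Eᵢ/kT) = 3·e^(−0.5310) + 3·e^(−1.875) = 1.764 + 0.4601 = 2.224.
⟨E⟩ = Σ Eᵢ gᵢe^(−Eᵢ/kT) / Z = (113·1.764 + 399·0.4601) / 2.224 = 170 meV.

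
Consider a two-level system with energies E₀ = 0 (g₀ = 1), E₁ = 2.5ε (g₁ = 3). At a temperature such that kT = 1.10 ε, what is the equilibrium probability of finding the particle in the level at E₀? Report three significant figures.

Eᵢ/kT = 0, 2.2727.
Z = Σ gᵢe^(−Eᵢ/kT) = 1·e^(−0) + 3·e^(−2.2727) = 1.0000 + 0.30910 = 1.3091.
P₀ = g₀ e^(−E₀/kT) / Z = 1.0000/1.3091 = 0.764.

0.764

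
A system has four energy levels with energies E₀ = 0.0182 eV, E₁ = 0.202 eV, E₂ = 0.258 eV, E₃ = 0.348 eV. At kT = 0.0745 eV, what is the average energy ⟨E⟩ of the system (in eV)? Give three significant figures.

0.0438 eV

Eᵢ/kT = 0.24430, 2.7114, 3.4631, 4.6711.
Z = Σ e^(−Eᵢ/kT) = e^(−0.24430) + e^(−2.7114) + e^(−3.4631) + e^(−4.6711) = 0.78325 + 0.066444 + 0.031332 + 0.0093620 = 0.89039.
⟨E⟩ = Σ Eᵢ e^(−Eᵢ/kT) / Z = (0.0182·0.78325 + 0.202·0.066444 + 0.258·0.031332 + 0.348·0.0093620) / 0.89039 = 0.0438 eV.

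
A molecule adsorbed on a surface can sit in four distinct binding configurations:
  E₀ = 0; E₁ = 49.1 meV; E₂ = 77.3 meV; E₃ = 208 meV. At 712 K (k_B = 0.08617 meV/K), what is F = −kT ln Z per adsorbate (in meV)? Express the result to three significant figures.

-34.9 meV

k_BT = 0.08617 × 712 K = 61.353 meV.
Eᵢ/kT = 0, 0.80029, 1.2599, 3.3902.
Z = Σ e^(−Eᵢ/kT) = e^(−0) + e^(−0.80029) + e^(−1.2599) + e^(−3.3902) = 1.0000 + 0.44920 + 0.28368 + 0.033702 = 1.7666.
F = −kT ln Z = −61.353 × ln(1.7666) = −61.353 × 0.56906 = -34.9 meV.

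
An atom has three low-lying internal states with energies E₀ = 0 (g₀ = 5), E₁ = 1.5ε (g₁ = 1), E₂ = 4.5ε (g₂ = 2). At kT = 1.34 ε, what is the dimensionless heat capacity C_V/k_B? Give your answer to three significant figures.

0.209

Eᵢ/kT = 0, 1.1194, 3.3582.
Z = Σ gᵢe^(−Eᵢ/kT) = 5·e^(−0) + 1·e^(−1.1194) + 2·e^(−3.3582) = 5.0000 + 0.32648 + 0.069596 = 5.3961.
⟨E⟩ = 0.14879 ε, ⟨E²⟩ = 0.39731 ε².
C_V/k_B = (⟨E²⟩ − ⟨E⟩²)/(kT)² = (0.39731 − 0.022138)/1.7956 = 0.209.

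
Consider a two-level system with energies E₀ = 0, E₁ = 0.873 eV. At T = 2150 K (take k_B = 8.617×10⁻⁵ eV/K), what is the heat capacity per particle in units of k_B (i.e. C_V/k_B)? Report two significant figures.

k_BT = 8.617×10⁻⁵ × 2150 K = 0.1853 eV.
Eᵢ/kT = 0, 4.711.
Z = Σ e^(−Eᵢ/kT) = e^(−0) + e^(−4.711) = 1.000 + 0.008996 = 1.009.
⟨E⟩ = 0.007783 eV, ⟨E²⟩ = 0.006795 eV².
C_V/k_B = (⟨E²⟩ − ⟨E⟩²)/(kT)² = (0.006795 − 0.00006058)/0.03434 = 0.20.

0.20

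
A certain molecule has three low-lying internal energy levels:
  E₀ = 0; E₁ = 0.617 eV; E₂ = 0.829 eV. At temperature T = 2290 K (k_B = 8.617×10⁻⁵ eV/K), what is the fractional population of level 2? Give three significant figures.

k_BT = 8.617×10⁻⁵ × 2290 K = 0.19733 eV.
Eᵢ/kT = 0, 3.1267, 4.2011.
Z = Σ e^(−Eᵢ/kT) = e^(−0) + e^(−3.1267) + e^(−4.2011) = 1.0000 + 0.043862 + 0.014979 = 1.0588.
P₂ = e^(−E₂/kT) / Z = 0.014979/1.0588 = 0.0141.

0.0141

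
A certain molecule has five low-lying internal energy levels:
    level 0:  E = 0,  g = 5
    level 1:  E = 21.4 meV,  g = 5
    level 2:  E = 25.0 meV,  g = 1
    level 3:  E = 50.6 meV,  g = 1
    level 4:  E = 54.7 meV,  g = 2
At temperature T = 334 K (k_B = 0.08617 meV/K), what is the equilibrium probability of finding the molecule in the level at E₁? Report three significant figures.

0.288

k_BT = 0.08617 × 334 K = 28.781 meV.
Eᵢ/kT = 0, 0.74355, 0.86863, 1.7581, 1.9006.
Z = Σ gᵢe^(−Eᵢ/kT) = 5·e^(−0) + 5·e^(−0.74355) + 1·e^(−0.86863) + 1·e^(−1.7581) + 2·e^(−1.9006) = 5.0000 + 2.3771 + 0.41953 + 0.17237 + 0.29896 = 8.2680.
P₁ = g₁ e^(−E₁/kT) / Z = 2.3771/8.2680 = 0.288.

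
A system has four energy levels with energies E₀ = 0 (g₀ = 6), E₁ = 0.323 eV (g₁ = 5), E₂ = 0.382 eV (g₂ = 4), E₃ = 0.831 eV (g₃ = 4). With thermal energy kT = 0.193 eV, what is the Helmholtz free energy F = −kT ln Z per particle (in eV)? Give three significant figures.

Eᵢ/kT = 0, 1.6736, 1.9793, 4.3057.
Z = Σ gᵢe^(−Eᵢ/kT) = 6·e^(−0) + 5·e^(−1.6736) + 4·e^(−1.9793) + 4·e^(−4.3057) = 6.0000 + 0.93785 + 0.55266 + 0.053966 = 7.5445.
F = −kT ln Z = −0.193 × ln(7.5445) = −0.193 × 2.0208 = -0.390 eV.

-0.390 eV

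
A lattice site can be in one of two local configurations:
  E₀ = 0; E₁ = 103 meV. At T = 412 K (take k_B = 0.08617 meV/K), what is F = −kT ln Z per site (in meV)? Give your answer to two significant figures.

-1.9 meV

k_BT = 0.08617 × 412 K = 35.50 meV.
Eᵢ/kT = 0, 2.901.
Z = Σ e^(−Eᵢ/kT) = e^(−0) + e^(−2.901) = 1.000 + 0.05497 = 1.055.
F = −kT ln Z = −35.50 × ln(1.055) = −35.50 × 0.05354 = -1.9 meV.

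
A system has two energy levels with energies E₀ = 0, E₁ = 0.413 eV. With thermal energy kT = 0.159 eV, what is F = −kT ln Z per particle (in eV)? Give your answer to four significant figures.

-0.01142 eV

Eᵢ/kT = 0, 2.59748.
Z = Σ e^(−Eᵢ/kT) = e^(−0) + e^(−2.59748) = 1.00000 + 0.0744610 = 1.07446.
F = −kT ln Z = −0.159 × ln(1.07446) = −0.159 × 0.0718182 = -0.01142 eV.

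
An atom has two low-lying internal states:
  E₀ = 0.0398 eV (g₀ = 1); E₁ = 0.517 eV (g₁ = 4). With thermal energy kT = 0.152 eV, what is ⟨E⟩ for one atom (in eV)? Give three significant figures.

Eᵢ/kT = 0.26184, 3.4013.
Z = Σ gᵢe^(−Eᵢ/kT) = 1·e^(−0.26184) + 4·e^(−3.4013) = 0.76963 + 0.13332 = 0.90295.
⟨E⟩ = Σ Eᵢ gᵢe^(−Eᵢ/kT) / Z = (0.0398·0.76963 + 0.517·0.13332) / 0.90295 = 0.110 eV.

0.110 eV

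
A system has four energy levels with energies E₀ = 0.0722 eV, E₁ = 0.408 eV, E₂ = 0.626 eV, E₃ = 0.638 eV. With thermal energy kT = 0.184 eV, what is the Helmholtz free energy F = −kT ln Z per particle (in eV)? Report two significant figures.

0.030 eV

Eᵢ/kT = 0.3924, 2.217, 3.402, 3.467.
Z = Σ e^(−Eᵢ/kT) = e^(−0.3924) + e^(−2.217) + e^(−3.402) + e^(−3.467) = 0.6754 + 0.1089 + 0.03331 + 0.03121 = 0.8488.
F = −kT ln Z = −0.184 × ln(0.8488) = −0.184 × -0.1639 = 0.030 eV.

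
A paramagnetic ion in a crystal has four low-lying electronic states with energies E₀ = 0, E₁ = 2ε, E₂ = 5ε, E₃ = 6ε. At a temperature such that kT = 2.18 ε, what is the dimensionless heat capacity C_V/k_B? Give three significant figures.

Eᵢ/kT = 0, 0.91743, 2.2936, 2.7523.
Z = Σ e^(−Eᵢ/kT) = e^(−0) + e^(−0.91743) + e^(−2.2936) + e^(−2.7523) = 1.0000 + 0.39954 + 0.10090 + 0.063781 = 1.5642.
⟨E⟩ = 1.0780 ε, ⟨E²⟩ = 4.1023 ε².
C_V/k_B = (⟨E²⟩ − ⟨E⟩²)/(kT)² = (4.1023 − 1.1621)/4.7524 = 0.619.

0.619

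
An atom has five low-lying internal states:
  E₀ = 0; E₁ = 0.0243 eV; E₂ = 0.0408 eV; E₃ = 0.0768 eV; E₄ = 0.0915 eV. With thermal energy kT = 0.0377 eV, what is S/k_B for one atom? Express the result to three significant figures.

1.30

Eᵢ/kT = 0, 0.64456, 1.0822, 2.0371, 2.4271.
Z = Σ e^(−Eᵢ/kT) = e^(−0) + e^(−0.64456) + e^(−1.0822) + e^(−2.0371) + e^(−2.4271) = 1.0000 + 0.52489 + 0.33885 + 0.13041 + 0.088293 = 2.0824.
⟨E⟩ = Σ EᵢPᵢ = 0.021453 eV.
S/k_B = ln Z + ⟨E⟩/kT = ln(2.0824) + 0.021453/0.0377 = 0.73352 + 0.56905 = 1.30.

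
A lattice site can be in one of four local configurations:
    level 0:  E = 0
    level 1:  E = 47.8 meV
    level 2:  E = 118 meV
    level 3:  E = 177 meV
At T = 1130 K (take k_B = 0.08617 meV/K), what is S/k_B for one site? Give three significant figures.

k_BT = 0.08617 × 1130 K = 97.372 meV.
Eᵢ/kT = 0, 0.49090, 1.2118, 1.8178.
Z = Σ e^(−Eᵢ/kT) = e^(−0) + e^(−0.49090) + e^(−1.2118) + e^(−1.8178) = 1.0000 + 0.61208 + 0.29766 + 0.16238 = 2.0721.
⟨E⟩ = Σ EᵢPᵢ = 44.941 meV.
S/k_B = ln Z + ⟨E⟩/kT = ln(2.0721) + 44.941/97.372 = 0.72856 + 0.46154 = 1.19.

1.19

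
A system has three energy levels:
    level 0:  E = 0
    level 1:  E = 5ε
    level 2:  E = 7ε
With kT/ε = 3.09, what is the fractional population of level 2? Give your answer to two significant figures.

Eᵢ/kT = 0, 1.618, 2.265.
Z = Σ e^(−Eᵢ/kT) = e^(−0) + e^(−1.618) + e^(−2.265) = 1.000 + 0.1983 + 0.1038 = 1.302.
P₂ = e^(−E₂/kT) / Z = 0.1038/1.302 = 0.080.

0.080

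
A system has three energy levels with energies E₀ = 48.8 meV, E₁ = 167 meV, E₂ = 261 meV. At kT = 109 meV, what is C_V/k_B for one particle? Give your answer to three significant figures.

Eᵢ/kT = 0.44771, 1.5321, 2.3945.
Z = Σ e^(−Eᵢ/kT) = e^(−0.44771) + e^(−1.5321) + e^(−2.3945) = 0.63909 + 0.21608 + 0.091218 = 0.94639.
⟨E⟩ = 96.240 meV, ⟨E²⟩ = 14542 meV².
C_V/k_B = (⟨E²⟩ − ⟨E⟩²)/(kT)² = (14542 − 9262.1)/11881 = 0.444.

0.444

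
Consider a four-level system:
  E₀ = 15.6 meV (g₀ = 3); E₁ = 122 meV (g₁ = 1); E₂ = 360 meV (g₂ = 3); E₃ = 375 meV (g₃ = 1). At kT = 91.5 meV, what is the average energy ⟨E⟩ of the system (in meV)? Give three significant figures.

34.5 meV

Eᵢ/kT = 0.17049, 1.3333, 3.9344, 4.0984.
Z = Σ gᵢe^(−Eᵢ/kT) = 3·e^(−0.17049) + 1·e^(−1.3333) + 3·e^(−3.9344) + 1·e^(−4.0984) = 2.5298 + 0.26361 + 0.058672 + 0.016599 = 2.8687.
⟨E⟩ = Σ Eᵢ gᵢe^(−Eᵢ/kT) / Z = (15.6·2.5298 + 122·0.26361 + 360·0.058672 + 375·0.016599) / 2.8687 = 34.5 meV.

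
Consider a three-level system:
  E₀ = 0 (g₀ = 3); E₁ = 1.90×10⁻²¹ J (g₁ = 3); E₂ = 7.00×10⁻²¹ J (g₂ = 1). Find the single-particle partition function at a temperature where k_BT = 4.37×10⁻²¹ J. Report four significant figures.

Eᵢ/kT = 0, 0.434783, 1.60183.
Z = Σ gᵢe^(−Eᵢ/kT) = 3·e^(−0) + 3·e^(−0.434783) + 1·e^(−1.60183) = 3.00000 + 1.94222 + 0.201527 = 5.14375.

Z = 5.144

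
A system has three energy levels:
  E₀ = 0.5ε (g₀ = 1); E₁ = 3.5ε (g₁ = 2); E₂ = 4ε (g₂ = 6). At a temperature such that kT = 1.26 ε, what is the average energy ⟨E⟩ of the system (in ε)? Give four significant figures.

Eᵢ/kT = 0.396825, 2.77778, 3.17460.
Z = Σ gᵢe^(−Eᵢ/kT) = 1·e^(−0.396825) + 2·e^(−2.77778) + 6·e^(−3.17460) = 0.672452 + 0.124353 + 0.250865 = 1.04767.
⟨E⟩ = Σ Eᵢ gᵢe^(−Eᵢ/kT) / Z = (0.5·0.672452 + 3.5·0.124353 + 4·0.250865) / 1.04767 = 1.694 ε.

1.694 ε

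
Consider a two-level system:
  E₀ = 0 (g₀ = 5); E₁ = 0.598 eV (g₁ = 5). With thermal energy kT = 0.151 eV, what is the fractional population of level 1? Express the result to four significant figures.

0.01870

Eᵢ/kT = 0, 3.96026.
Z = Σ gᵢe^(−Eᵢ/kT) = 5·e^(−0) + 5·e^(−3.96026) = 5.00000 + 0.0952908 = 5.09529.
P₁ = g₁ e^(−E₁/kT) / Z = 0.0952908/5.09529 = 0.01870.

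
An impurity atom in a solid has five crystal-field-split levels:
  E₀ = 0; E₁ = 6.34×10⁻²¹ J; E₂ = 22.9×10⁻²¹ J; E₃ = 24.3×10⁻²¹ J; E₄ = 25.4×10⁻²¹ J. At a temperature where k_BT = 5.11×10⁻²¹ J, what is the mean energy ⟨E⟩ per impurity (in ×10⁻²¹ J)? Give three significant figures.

1.88 ×10⁻²¹ J

Eᵢ/kT = 0, 1.2407, 4.4814, 4.7554, 4.9706.
Z = Σ e^(−Eᵢ/kT) = e^(−0) + e^(−1.2407) + e^(−4.4814) + e^(−4.7554) + e^(−4.9706) = 1.0000 + 0.28918 + 0.011318 + 0.0086051 + 0.0069390 = 1.3160.
⟨E⟩ = Σ Eᵢ e^(−Eᵢ/kT) / Z = (0·1.0000 + 6.34·0.28918 + 22.9·0.011318 + 24.3·0.0086051 + 25.4·0.0069390) / 1.3160 = 1.88 ×10⁻²¹ J.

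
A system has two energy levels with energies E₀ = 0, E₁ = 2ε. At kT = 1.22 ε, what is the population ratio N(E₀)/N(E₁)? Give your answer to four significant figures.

5.152

n₀/n₁ = exp[−(E₀−E₁)/kT] = exp(−(-2ε)/(1.22ε)) = exp(1.63934) = 5.152.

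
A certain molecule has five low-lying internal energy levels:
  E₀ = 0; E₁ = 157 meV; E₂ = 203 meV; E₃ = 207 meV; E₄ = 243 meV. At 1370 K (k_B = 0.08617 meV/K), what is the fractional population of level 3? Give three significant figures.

k_BT = 0.08617 × 1370 K = 118.05 meV.
Eᵢ/kT = 0, 1.3299, 1.7196, 1.7535, 2.0584.
Z = Σ e^(−Eᵢ/kT) = e^(−0) + e^(−1.3299) + e^(−1.7196) + e^(−1.7535) + e^(−2.0584) = 1.0000 + 0.26450 + 0.17914 + 0.17317 + 0.12766 = 1.7445.
P₃ = e^(−E₃/kT) / Z = 0.17317/1.7445 = 0.0993.

0.0993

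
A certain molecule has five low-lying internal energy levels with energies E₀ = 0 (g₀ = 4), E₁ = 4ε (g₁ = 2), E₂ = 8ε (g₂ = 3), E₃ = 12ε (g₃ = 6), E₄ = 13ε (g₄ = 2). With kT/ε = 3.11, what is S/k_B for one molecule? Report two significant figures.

2.0

Eᵢ/kT = 0, 1.286, 2.572, 3.859, 4.180.
Z = Σ gᵢe^(−Eᵢ/kT) = 4·e^(−0) + 2·e^(−1.286) + 3·e^(−2.572) + 6·e^(−3.859) + 2·e^(−4.180) = 4.000 + 0.5527 + 0.2291 + 0.1265 + 0.03060 = 4.939.
⟨E⟩ = Σ EᵢPᵢ = 1.207 ε.
S/k_B = ln Z + ⟨E⟩/kT = ln(4.939) + 1.207/3.11 = 1.597 + 0.3881 = 2.0.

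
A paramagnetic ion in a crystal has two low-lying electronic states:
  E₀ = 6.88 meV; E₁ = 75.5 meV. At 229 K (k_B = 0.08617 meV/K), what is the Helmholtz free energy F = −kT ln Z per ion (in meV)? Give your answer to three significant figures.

k_BT = 0.08617 × 229 K = 19.733 meV.
Eᵢ/kT = 0.34865, 3.8261.
Z = Σ e^(−Eᵢ/kT) = e^(−0.34865) + e^(−3.8261) = 0.70564 + 0.021794 = 0.72743.
F = −kT ln Z = −19.733 × ln(0.72743) = −19.733 × -0.31824 = 6.28 meV.

6.28 meV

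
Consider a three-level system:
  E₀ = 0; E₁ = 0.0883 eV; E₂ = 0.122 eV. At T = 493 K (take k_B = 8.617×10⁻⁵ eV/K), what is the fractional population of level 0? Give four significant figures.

k_BT = 8.617×10⁻⁵ × 493 K = 0.0424818 eV.
Eᵢ/kT = 0, 2.07854, 2.87182.
Z = Σ e^(−Eᵢ/kT) = e^(−0) + e^(−2.07854) + e^(−2.87182) = 1.00000 + 0.125113 + 0.0565958 = 1.18171.
P₀ = e^(−E₀/kT) / Z = 1.00000/1.18171 = 0.8462.

0.8462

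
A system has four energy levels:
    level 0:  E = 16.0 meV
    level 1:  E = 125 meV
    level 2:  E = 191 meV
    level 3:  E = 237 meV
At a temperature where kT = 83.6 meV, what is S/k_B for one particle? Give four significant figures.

0.9282

Eᵢ/kT = 0.191388, 1.49522, 2.28469, 2.83493.
Z = Σ e^(−Eᵢ/kT) = e^(−0.191388) + e^(−1.49522) + e^(−2.28469) + e^(−2.83493) = 0.825812 + 0.224199 + 0.101806 + 0.0587226 = 1.21054.
⟨E⟩ = Σ EᵢPᵢ = 61.6254 meV.
S/k_B = ln Z + ⟨E⟩/kT = ln(1.21054) + 61.6254/83.6 = 0.191067 + 0.737146 = 0.9282.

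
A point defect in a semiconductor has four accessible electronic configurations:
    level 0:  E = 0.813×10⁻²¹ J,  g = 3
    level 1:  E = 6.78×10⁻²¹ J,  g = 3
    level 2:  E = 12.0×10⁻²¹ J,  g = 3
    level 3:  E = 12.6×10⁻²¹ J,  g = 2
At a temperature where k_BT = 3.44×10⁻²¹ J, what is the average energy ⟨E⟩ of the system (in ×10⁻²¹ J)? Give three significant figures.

2.22 ×10⁻²¹ J

Eᵢ/kT = 0.23634, 1.9709, 3.4884, 3.6628.
Z = Σ gᵢe^(−Eᵢ/kT) = 3·e^(−0.23634) + 3·e^(−1.9709) + 3·e^(−3.4884) + 2·e^(−3.6628) = 2.3685 + 0.41799 + 0.091649 + 0.051321 = 2.9295.
⟨E⟩ = Σ Eᵢ gᵢe^(−Eᵢ/kT) / Z = (0.813·2.3685 + 6.78·0.41799 + 12.0·0.091649 + 12.6·0.051321) / 2.9295 = 2.22 ×10⁻²¹ J.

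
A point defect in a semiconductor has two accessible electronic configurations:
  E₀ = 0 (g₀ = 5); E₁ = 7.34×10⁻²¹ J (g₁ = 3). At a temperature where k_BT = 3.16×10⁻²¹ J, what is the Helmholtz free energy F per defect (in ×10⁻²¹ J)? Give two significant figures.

-5.3 ×10⁻²¹ J

Eᵢ/kT = 0, 2.323.
Z = Σ gᵢe^(−Eᵢ/kT) = 5·e^(−0) + 3·e^(−2.323) = 5.000 + 0.2939 = 5.294.
F = −kT ln Z = −3.16 × ln(5.294) = −3.16 × 1.667 = -5.3 ×10⁻²¹ J.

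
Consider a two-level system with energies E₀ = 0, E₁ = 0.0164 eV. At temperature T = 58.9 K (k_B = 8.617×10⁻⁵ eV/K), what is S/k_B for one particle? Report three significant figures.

0.162

k_BT = 8.617×10⁻⁵ × 58.9 K = 0.0050754 eV.
Eᵢ/kT = 0, 3.2313.
Z = Σ e^(−Eᵢ/kT) = e^(−0) + e^(−3.2313) = 1.0000 + 0.039506 = 1.0395.
⟨E⟩ = Σ EᵢPᵢ = 0.00062328 eV.
S/k_B = ln Z + ⟨E⟩/kT = ln(1.0395) + 0.00062328/0.0050754 = 0.038740 + 0.12280 = 0.162.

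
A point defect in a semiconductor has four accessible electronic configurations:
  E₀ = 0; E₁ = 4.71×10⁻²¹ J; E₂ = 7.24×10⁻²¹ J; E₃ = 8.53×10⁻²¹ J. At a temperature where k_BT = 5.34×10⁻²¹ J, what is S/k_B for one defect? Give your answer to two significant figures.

Eᵢ/kT = 0, 0.8820, 1.356, 1.597.
Z = Σ e^(−Eᵢ/kT) = e^(−0) + e^(−0.8820) + e^(−1.356) + e^(−1.597) = 1.000 + 0.4140 + 0.2577 + 0.2025 = 1.874.
⟨E⟩ = Σ EᵢPᵢ = 2.958 ×10⁻²¹ J.
S/k_B = ln Z + ⟨E⟩/kT = ln(1.874) + 2.958/5.34 = 0.6281 + 0.5539 = 1.2.

1.2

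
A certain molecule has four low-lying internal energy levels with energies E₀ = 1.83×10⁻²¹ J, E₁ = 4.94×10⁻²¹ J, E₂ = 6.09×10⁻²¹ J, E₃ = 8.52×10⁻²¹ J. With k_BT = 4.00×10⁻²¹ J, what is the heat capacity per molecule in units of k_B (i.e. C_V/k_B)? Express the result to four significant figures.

0.3276

Eᵢ/kT = 0.457500, 1.23500, 1.52250, 2.13000.
Z = Σ e^(−Eᵢ/kT) = e^(−0.457500) + e^(−1.23500) + e^(−1.52250) + e^(−2.13000) = 0.632864 + 0.290835 + 0.218166 + 0.118837 = 1.26070.
⟨E⟩ = 3.91528, ⟨E²⟩ = 20.5716.
C_V/k_B = (⟨E²⟩ − ⟨E⟩²)/(kT)² = (20.5716 − 15.3294)/16.0000 = 0.3276.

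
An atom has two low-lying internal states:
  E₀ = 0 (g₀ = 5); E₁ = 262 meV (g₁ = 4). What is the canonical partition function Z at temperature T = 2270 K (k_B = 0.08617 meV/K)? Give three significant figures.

Z = 6.05

k_BT = 0.08617 × 2270 K = 195.61 meV.
Eᵢ/kT = 0, 1.3394.
Z = Σ gᵢe^(−Eᵢ/kT) = 5·e^(−0) + 4·e^(−1.3394) = 5.0000 + 1.0480 = 6.0480.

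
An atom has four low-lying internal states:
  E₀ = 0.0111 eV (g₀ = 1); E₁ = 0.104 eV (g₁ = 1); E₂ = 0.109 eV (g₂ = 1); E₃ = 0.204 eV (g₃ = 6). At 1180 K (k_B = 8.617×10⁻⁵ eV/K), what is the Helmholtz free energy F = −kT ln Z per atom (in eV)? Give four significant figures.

-0.08925 eV

k_BT = 8.617×10⁻⁵ × 1180 K = 0.101681 eV.
Eᵢ/kT = 0.109165, 1.02281, 1.07198, 2.00627.
Z = Σ gᵢe^(−Eᵢ/kT) = 1·e^(−0.109165) + 1·e^(−1.02281) + 1·e^(−1.07198) + 6·e^(−2.00627) = 0.896582 + 0.359583 + 0.342330 + 0.806936 = 2.40543.
F = −kT ln Z = −0.101681 × ln(2.40543) = −0.101681 × 0.877729 = -0.08925 eV.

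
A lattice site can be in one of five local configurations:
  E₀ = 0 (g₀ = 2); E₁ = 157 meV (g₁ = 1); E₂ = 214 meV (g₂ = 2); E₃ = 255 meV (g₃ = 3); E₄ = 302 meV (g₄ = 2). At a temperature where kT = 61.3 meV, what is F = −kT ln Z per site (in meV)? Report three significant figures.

Eᵢ/kT = 0, 2.5612, 3.4910, 4.1599, 4.9266.
Z = Σ gᵢe^(−Eᵢ/kT) = 2·e^(−0) + 1·e^(−2.5612) + 2·e^(−3.4910) + 3·e^(−4.1599) + 2·e^(−4.9266) = 2.0000 + 0.077212 + 0.060941 + 0.046827 + 0.014502 = 2.1995.
F = −kT ln Z = −61.3 × ln(2.1995) = −61.3 × 0.78823 = -48.3 meV.

-48.3 meV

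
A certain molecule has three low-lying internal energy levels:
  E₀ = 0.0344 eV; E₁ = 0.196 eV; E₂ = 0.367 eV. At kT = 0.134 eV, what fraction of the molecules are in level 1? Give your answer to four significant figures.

0.2165

Eᵢ/kT = 0.256716, 1.46269, 2.73881.
Z = Σ e^(−Eᵢ/kT) = e^(−0.256716) + e^(−1.46269) + e^(−2.73881) = 0.773588 + 0.231612 + 0.0646472 = 1.06985.
P₁ = e^(−E₁/kT) / Z = 0.231612/1.06985 = 0.2165.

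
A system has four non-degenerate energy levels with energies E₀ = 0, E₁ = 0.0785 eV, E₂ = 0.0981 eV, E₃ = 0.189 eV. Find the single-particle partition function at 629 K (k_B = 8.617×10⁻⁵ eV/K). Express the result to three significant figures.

k_BT = 8.617×10⁻⁵ × 629 K = 0.054201 eV.
Eᵢ/kT = 0, 1.4483, 1.8099, 3.4870.
Z = Σ e^(−Eᵢ/kT) = e^(−0) + e^(−1.4483) + e^(−1.8099) + e^(−3.4870) = 1.0000 + 0.23497 + 0.16367 + 0.030593 = 1.4292.

Z = 1.43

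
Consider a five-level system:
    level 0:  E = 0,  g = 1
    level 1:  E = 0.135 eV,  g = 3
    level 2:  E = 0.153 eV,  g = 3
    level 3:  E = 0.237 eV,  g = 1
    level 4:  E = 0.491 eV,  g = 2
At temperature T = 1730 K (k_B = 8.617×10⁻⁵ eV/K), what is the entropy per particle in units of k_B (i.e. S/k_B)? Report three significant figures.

2.05

k_BT = 8.617×10⁻⁵ × 1730 K = 0.14907 eV.
Eᵢ/kT = 0, 0.90561, 1.0264, 1.5899, 3.2938.
Z = Σ gᵢe^(−Eᵢ/kT) = 1·e^(−0) + 3·e^(−0.90561) + 3·e^(−1.0264) + 1·e^(−1.5899) + 2·e^(−3.2938) = 1.0000 + 1.2129 + 1.0749 + 0.20395 + 0.074225 = 3.5660.
⟨E⟩ = Σ EᵢPᵢ = 0.11581 eV.
S/k_B = ln Z + ⟨E⟩/kT = ln(3.5660) + 0.11581/0.14907 = 1.2714 + 0.77688 = 2.05.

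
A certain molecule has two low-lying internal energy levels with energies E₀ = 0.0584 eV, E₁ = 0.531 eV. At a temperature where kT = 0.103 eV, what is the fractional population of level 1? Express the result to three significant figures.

Eᵢ/kT = 0.56699, 5.1553.
Z = Σ e^(−Eᵢ/kT) = e^(−0.56699) + e^(−5.1553) = 0.56723 + 0.0057687 = 0.57300.
P₁ = e^(−E₁/kT) / Z = 0.0057687/0.57300 = 0.0101.

0.0101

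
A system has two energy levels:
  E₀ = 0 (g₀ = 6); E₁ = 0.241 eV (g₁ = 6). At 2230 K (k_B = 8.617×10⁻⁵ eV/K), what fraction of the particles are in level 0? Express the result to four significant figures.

0.7780

k_BT = 8.617×10⁻⁵ × 2230 K = 0.192159 eV.
Eᵢ/kT = 0, 1.25417.
Z = Σ gᵢe^(−Eᵢ/kT) = 6·e^(−0) + 6·e^(−1.25417) = 6.00000 + 1.71188 = 7.71188.
P₀ = g₀ e^(−E₀/kT) / Z = 6.00000/7.71188 = 0.7780.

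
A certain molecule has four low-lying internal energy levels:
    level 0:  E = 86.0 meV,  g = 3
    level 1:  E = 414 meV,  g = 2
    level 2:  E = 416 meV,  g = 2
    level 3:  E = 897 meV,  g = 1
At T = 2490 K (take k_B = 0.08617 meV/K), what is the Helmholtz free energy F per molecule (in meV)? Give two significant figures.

k_BT = 0.08617 × 2490 K = 214.6 meV.
Eᵢ/kT = 0.4007, 1.929, 1.938, 4.180.
Z = Σ gᵢe^(−Eᵢ/kT) = 3·e^(−0.4007) + 2·e^(−1.929) + 2·e^(−1.938) + 1·e^(−4.180) = 2.010 + 0.2906 + 0.2880 + 0.01530 = 2.604.
F = −kT ln Z = −214.6 × ln(2.604) = −214.6 × 0.9570 = -210 meV.

-210 meV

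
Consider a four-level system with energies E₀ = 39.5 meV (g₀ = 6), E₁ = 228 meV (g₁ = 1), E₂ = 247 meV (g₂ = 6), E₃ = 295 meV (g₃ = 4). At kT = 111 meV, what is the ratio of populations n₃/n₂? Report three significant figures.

0.433

n₃/n₂ = (g₃/g₂) exp[−(E₃−E₂)/kT] = (4/6) × exp(−(48 meV)/(111 meV)) = (4/6) × exp(-0.43243) = 0.433.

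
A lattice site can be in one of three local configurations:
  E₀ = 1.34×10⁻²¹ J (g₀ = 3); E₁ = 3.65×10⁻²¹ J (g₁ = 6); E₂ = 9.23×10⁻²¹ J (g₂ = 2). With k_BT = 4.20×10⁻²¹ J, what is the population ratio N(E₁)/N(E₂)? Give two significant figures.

n₁/n₂ = (g₁/g₂) exp[−(E₁−E₂)/kT] = (6/2) × exp(−(-5.58 ×10⁻²¹ J)/(4.20 ×10⁻²¹ J)) = (6/2) × exp(1.329) = 11.

11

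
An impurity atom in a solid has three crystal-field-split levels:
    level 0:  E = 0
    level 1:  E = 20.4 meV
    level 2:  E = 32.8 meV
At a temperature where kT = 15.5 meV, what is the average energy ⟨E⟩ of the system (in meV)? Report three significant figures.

Eᵢ/kT = 0, 1.3161, 2.1161.
Z = Σ e^(−Eᵢ/kT) = e^(−0) + e^(−1.3161) + e^(−2.1161) = 1.0000 + 0.26818 + 0.12050 = 1.3887.
⟨E⟩ = Σ Eᵢ e^(−Eᵢ/kT) / Z = (0·1.0000 + 20.4·0.26818 + 32.8·0.12050) / 1.3887 = 6.79 meV.

6.79 meV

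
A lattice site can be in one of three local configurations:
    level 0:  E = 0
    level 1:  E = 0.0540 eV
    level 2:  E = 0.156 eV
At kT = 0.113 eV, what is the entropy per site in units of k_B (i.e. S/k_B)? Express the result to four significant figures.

0.9706

Eᵢ/kT = 0, 0.477876, 1.38053.
Z = Σ e^(−Eᵢ/kT) = e^(−0) + e^(−0.477876) + e^(−1.38053) = 1.00000 + 0.620099 + 0.251445 = 1.87154.
⟨E⟩ = Σ EᵢPᵢ = 0.0388508 eV.
S/k_B = ln Z + ⟨E⟩/kT = ln(1.87154) + 0.0388508/0.113 = 0.626762 + 0.343812 = 0.9706.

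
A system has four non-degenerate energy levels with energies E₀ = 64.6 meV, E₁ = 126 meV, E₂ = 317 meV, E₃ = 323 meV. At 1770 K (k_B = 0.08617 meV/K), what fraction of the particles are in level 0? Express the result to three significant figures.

k_BT = 0.08617 × 1770 K = 152.52 meV.
Eᵢ/kT = 0.42355, 0.82612, 2.0784, 2.1178.
Z = Σ e^(−Eᵢ/kT) = e^(−0.42355) + e^(−0.82612) + e^(−2.0784) + e^(−2.1178) = 0.65472 + 0.43774 + 0.12513 + 0.12030 = 1.3379.
P₀ = e^(−E₀/kT) / Z = 0.65472/1.3379 = 0.489.

0.489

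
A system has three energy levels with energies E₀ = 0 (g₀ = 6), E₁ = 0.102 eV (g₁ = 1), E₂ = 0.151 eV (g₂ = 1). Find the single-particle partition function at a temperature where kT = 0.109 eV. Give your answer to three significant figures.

Z = 6.64

Eᵢ/kT = 0, 0.93578, 1.3853.
Z = Σ gᵢe^(−Eᵢ/kT) = 6·e^(−0) + 1·e^(−0.93578) + 1·e^(−1.3853) = 6.0000 + 0.39228 + 0.25025 = 6.6425.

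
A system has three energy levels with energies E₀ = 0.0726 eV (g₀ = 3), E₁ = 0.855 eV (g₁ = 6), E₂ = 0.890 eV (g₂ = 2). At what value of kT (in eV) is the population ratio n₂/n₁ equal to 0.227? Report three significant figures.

n₂/n₁ = (g₂/g₁) exp[−(E₂−E₁)/kT] = 0.227.
⇒ (E₂−E₁)/kT = ln((2/6)/0.227) = ln(1.4684) = 0.38417.
kT = 0.035 eV / 0.38417 = 0.0911 eV.

0.0911 eV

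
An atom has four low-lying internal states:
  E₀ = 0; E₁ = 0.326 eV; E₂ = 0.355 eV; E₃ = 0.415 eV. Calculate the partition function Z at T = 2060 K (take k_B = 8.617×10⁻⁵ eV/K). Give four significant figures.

Z = 1.391

k_BT = 8.617×10⁻⁵ × 2060 K = 0.177510 eV.
Eᵢ/kT = 0, 1.83652, 1.99989, 2.33790.
Z = Σ e^(−Eᵢ/kT) = e^(−0) + e^(−1.83652) + e^(−1.99989) + e^(−2.33790) = 1.00000 + 0.159371 + 0.135350 + 0.0965301 = 1.39125.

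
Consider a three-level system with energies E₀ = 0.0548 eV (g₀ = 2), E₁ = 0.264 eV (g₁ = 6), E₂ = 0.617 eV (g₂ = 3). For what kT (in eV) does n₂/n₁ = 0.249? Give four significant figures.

n₂/n₁ = (g₂/g₁) exp[−(E₂−E₁)/kT] = 0.249.
⇒ (E₂−E₁)/kT = ln((3/6)/0.249) = ln(2.00803) = 0.697154.
kT = 0.353 eV / 0.697154 = 0.5063 eV.

0.5063 eV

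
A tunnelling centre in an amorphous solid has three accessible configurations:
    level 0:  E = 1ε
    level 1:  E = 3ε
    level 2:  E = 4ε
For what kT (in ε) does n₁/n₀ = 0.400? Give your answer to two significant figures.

n₁/n₀ = exp[−(E₁−E₀)/kT] = 0.400.
⇒ (E₁−E₀)/kT = ln(1/0.400) = ln(2.500) = 0.9163.
kT = 2ε / 0.9163 = 2.2 ε.

2.2 ε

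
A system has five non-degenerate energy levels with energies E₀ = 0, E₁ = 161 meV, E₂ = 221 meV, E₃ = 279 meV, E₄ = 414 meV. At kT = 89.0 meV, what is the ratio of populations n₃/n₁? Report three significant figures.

n₃/n₁ = exp[−(E₃−E₁)/kT] = exp(−(118 meV)/(89.0 meV)) = exp(-1.3258) = 0.266.

0.266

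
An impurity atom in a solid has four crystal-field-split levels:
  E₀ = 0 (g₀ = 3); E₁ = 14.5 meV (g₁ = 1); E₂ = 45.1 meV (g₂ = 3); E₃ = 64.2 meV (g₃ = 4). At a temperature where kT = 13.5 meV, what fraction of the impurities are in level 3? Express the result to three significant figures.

Eᵢ/kT = 0, 1.0741, 3.3407, 4.7556.
Z = Σ gᵢe^(−Eᵢ/kT) = 3·e^(−0) + 1·e^(−1.0741) + 3·e^(−3.3407) + 4·e^(−4.7556) = 3.0000 + 0.34161 + 0.10624 + 0.034414 = 3.4823.
P₃ = g₃ e^(−E₃/kT) / Z = 0.034414/3.4823 = 0.00988.

0.00988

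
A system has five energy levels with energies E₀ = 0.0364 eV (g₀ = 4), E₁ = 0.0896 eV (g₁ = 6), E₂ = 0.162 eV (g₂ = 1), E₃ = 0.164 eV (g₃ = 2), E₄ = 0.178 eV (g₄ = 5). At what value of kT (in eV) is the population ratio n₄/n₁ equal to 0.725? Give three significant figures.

0.635 eV

n₄/n₁ = (g₄/g₁) exp[−(E₄−E₁)/kT] = 0.725.
⇒ (E₄−E₁)/kT = ln((5/6)/0.725) = ln(1.1494) = 0.13924.
kT = 0.0884 eV / 0.13924 = 0.635 eV.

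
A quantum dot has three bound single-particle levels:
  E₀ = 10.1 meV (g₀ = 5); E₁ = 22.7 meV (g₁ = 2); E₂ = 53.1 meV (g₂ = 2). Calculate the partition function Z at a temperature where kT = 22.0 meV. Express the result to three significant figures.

Eᵢ/kT = 0.45909, 1.0318, 2.4136.
Z = Σ gᵢe^(−Eᵢ/kT) = 5·e^(−0.45909) + 2·e^(−1.0318) + 2·e^(−2.4136) = 3.1593 + 0.71273 + 0.17899 = 4.0510.

Z = 4.05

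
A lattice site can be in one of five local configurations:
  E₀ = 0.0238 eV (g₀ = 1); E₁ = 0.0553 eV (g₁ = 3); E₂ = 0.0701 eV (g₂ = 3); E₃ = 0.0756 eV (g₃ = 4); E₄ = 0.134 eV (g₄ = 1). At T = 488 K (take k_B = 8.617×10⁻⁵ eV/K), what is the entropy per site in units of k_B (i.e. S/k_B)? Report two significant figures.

2.4

k_BT = 8.617×10⁻⁵ × 488 K = 0.04205 eV.
Eᵢ/kT = 0.5660, 1.315, 1.667, 1.798, 3.187.
Z = Σ gᵢe^(−Eᵢ/kT) = 1·e^(−0.5660) + 3·e^(−1.315) + 3·e^(−1.667) + 4·e^(−1.798) + 1·e^(−3.187) = 0.5678 + 0.8054 + 0.5664 + 0.6625 + 0.04130 = 2.643.
⟨E⟩ = Σ EᵢPᵢ = 0.05803 eV.
S/k_B = ln Z + ⟨E⟩/kT = ln(2.643) + 0.05803/0.04205 = 0.9719 + 1.380 = 2.4.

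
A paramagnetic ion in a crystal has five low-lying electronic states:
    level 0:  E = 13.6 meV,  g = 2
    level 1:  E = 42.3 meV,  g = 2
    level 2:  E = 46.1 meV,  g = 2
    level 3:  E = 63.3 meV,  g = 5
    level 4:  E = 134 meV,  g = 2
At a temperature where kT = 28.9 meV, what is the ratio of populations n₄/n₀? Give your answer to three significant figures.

n₄/n₀ = (g₄/g₀) exp[−(E₄−E₀)/kT] = (2/2) × exp(−(120.4 meV)/(28.9 meV)) = (2/2) × exp(-4.1661) = 0.0155.

0.0155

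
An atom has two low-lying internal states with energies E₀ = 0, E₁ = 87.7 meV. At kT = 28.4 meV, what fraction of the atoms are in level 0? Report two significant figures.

0.96

Eᵢ/kT = 0, 3.088.
Z = Σ e^(−Eᵢ/kT) = e^(−0) + e^(−3.088) = 1.000 + 0.04559 = 1.046.
P₀ = e^(−E₀/kT) / Z = 1.000/1.046 = 0.96.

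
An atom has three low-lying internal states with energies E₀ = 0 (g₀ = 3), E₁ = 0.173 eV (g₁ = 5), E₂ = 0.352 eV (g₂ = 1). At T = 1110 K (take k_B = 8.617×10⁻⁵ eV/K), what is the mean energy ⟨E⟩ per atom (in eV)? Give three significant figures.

k_BT = 8.617×10⁻⁵ × 1110 K = 0.095649 eV.
Eᵢ/kT = 0, 1.8087, 3.6801.
Z = Σ gᵢe^(−Eᵢ/kT) = 3·e^(−0) + 5·e^(−1.8087) + 1·e^(−3.6801) = 3.0000 + 0.81934 + 0.025220 = 3.8446.
⟨E⟩ = Σ Eᵢ gᵢe^(−Eᵢ/kT) / Z = (0·3.0000 + 0.173·0.81934 + 0.352·0.025220) / 3.8446 = 0.0392 eV.

0.0392 eV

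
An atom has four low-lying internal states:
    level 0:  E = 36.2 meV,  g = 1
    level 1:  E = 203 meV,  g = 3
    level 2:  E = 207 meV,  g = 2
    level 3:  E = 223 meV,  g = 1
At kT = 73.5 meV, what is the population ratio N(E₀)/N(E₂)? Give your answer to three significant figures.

n₀/n₂ = (g₀/g₂) exp[−(E₀−E₂)/kT] = (1/2) × exp(−(-170.8 meV)/(73.5 meV)) = (1/2) × exp(2.3238) = 5.11.

5.11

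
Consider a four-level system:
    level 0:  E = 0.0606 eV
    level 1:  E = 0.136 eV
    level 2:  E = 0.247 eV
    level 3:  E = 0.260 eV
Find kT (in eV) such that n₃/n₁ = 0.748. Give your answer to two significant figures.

n₃/n₁ = exp[−(E₃−E₁)/kT] = 0.748.
⇒ (E₃−E₁)/kT = ln(1/0.748) = ln(1.337) = 0.2904.
kT = 0.124 eV / 0.2904 = 0.43 eV.

0.43 eV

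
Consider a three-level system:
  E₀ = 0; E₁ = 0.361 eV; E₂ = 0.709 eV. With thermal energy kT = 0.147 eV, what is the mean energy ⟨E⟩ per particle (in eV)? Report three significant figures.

Eᵢ/kT = 0, 2.4558, 4.8231.
Z = Σ e^(−Eᵢ/kT) = e^(−0) + e^(−2.4558) + e^(−4.8231) = 1.0000 + 0.085795 + 0.0080418 = 1.0938.
⟨E⟩ = Σ Eᵢ e^(−Eᵢ/kT) / Z = (0·1.0000 + 0.361·0.085795 + 0.709·0.0080418) / 1.0938 = 0.0335 eV.

0.0335 eV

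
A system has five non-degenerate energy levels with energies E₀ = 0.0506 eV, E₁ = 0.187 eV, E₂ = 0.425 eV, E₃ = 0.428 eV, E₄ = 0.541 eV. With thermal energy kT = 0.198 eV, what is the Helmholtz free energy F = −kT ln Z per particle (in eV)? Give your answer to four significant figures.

Eᵢ/kT = 0.255556, 0.944444, 2.14646, 2.16162, 2.73232.
Z = Σ e^(−Eᵢ/kT) = e^(−0.255556) + e^(−0.944444) + e^(−2.14646) + e^(−2.16162) + e^(−2.73232) = 0.774486 + 0.388896 + 0.116897 + 0.115138 + 0.0650682 = 1.46049.
F = −kT ln Z = −0.198 × ln(1.46049) = −0.198 × 0.378772 = -0.07500 eV.

-0.07500 eV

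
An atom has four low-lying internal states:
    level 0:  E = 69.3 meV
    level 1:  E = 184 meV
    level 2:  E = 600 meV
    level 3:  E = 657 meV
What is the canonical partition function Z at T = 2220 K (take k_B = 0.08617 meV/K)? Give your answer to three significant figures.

Z = 1.15

k_BT = 0.08617 × 2220 K = 191.30 meV.
Eᵢ/kT = 0.36226, 0.96184, 3.1364, 3.4344.
Z = Σ e^(−Eᵢ/kT) = e^(−0.36226) + e^(−0.96184) + e^(−3.1364) + e^(−3.4344) = 0.69610 + 0.38219 + 0.043439 + 0.032245 = 1.1540.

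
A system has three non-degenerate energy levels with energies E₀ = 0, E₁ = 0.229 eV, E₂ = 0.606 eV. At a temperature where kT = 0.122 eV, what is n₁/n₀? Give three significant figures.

n₁/n₀ = exp[−(E₁−E₀)/kT] = exp(−(0.229 eV)/(0.122 eV)) = exp(-1.8770) = 0.153.

0.153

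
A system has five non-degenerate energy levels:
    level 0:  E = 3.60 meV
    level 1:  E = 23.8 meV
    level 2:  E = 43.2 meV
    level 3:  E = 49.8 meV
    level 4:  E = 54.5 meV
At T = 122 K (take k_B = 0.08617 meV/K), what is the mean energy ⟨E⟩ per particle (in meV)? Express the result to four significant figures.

k_BT = 0.08617 × 122 K = 10.5127 meV.
Eᵢ/kT = 0.342443, 2.26393, 4.10932, 4.73713, 5.18421.
Z = Σ e^(−Eᵢ/kT) = e^(−0.342443) + e^(−2.26393) + e^(−4.10932) + e^(−4.73713) + e^(−5.18421) = 0.710034 + 0.103941 + 0.0164189 + 0.00876376 + 0.00560436 = 0.844762.
⟨E⟩ = Σ Eᵢ e^(−Eᵢ/kT) / Z = (3.60·0.710034 + 23.8·0.103941 + 43.2·0.0164189 + 49.8·0.00876376 + 54.5·0.00560436) / 0.844762 = 7.672 meV.

7.672 meV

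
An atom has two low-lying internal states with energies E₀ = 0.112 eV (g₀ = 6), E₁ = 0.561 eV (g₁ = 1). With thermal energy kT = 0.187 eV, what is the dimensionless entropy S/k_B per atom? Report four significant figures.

Eᵢ/kT = 0.598930, 3.00000.
Z = Σ gᵢe^(−Eᵢ/kT) = 6·e^(−0.598930) + 1·e^(−3.00000) = 3.29640 + 0.0497871 = 3.34619.
⟨E⟩ = Σ EᵢPᵢ = 0.118680 eV.
S/k_B = ln Z + ⟨E⟩/kT = ln(3.34619) + 0.118680/0.187 = 1.20782 + 0.634652 = 1.842.

1.842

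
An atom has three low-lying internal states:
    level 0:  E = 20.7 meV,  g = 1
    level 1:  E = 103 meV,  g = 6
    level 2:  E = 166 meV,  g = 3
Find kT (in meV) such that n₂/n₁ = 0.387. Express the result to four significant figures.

n₂/n₁ = (g₂/g₁) exp[−(E₂−E₁)/kT] = 0.387.
⇒ (E₂−E₁)/kT = ln((3/6)/0.387) = ln(1.29199) = 0.256184.
kT = 63 meV / 0.256184 = 245.9 meV.

245.9 meV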